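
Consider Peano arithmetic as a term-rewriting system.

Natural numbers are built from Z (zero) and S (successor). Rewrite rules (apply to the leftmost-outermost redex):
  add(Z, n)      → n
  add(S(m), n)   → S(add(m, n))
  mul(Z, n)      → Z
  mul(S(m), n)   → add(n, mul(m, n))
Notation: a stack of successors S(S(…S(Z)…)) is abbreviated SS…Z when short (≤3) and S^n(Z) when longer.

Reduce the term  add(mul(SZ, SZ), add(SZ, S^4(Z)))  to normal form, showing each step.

Answer: normal form = S^6(Z)  (in 8 steps)

Derivation:
  start: add(mul(SZ, SZ), add(SZ, S^4(Z)))
  [1] add(add(SZ, mul(Z, SZ)), add(SZ, S^4(Z)))
  [2] add(S(add(Z, mul(Z, SZ))), add(SZ, S^4(Z)))
  [3] S(add(add(Z, mul(Z, SZ)), add(SZ, S^4(Z))))
  [4] S(add(mul(Z, SZ), add(SZ, S^4(Z))))
  [5] S(add(Z, add(SZ, S^4(Z))))
  [6] S(add(SZ, S^4(Z)))
  [7] S(S(add(Z, S^4(Z))))
  [8] S^6(Z)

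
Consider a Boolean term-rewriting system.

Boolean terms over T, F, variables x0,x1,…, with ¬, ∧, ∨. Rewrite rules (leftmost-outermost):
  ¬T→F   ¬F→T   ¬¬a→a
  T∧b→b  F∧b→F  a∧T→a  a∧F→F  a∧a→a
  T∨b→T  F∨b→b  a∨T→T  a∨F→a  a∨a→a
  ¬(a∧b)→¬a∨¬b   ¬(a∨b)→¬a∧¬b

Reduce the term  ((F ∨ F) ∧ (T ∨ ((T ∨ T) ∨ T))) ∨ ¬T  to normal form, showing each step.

Answer: normal form = F  (in 4 steps)

Working:
  start: ((F ∨ F) ∧ (T ∨ ((T ∨ T) ∨ T))) ∨ ¬T
  →1  (F ∧ (T ∨ ((T ∨ T) ∨ T))) ∨ ¬T
  →2  F ∨ ¬T
  →3  ¬T
  →4  F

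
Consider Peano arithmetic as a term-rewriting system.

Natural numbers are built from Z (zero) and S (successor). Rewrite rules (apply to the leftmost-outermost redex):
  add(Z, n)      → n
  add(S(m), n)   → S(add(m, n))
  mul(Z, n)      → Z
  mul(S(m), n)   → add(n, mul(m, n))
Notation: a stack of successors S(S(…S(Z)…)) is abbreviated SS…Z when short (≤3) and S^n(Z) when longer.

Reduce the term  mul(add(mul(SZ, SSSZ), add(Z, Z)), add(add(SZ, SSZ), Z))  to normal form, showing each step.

  start: mul(add(mul(SZ, SSSZ), add(Z, Z)), add(add(SZ, SSZ), Z))
  →1  mul(add(add(SSSZ, mul(Z, SSSZ)), add(Z, Z)), add(add(SZ, SSZ), Z))
  →2  mul(add(S(add(SSZ, mul(Z, SSSZ))), add(Z, Z)), add(add(SZ, SSZ), Z))
  →3  mul(S(add(add(SSZ, mul(Z, SSSZ)), add(Z, Z))), add(add(SZ, SSZ), Z))
  →4  add(add(add(SZ, SSZ), Z), mul(add(add(SSZ, mul(Z, SSSZ)), add(Z, Z)), add(add(SZ, SSZ), Z)))
  →5  add(add(S(add(Z, SSZ)), Z), mul(add(add(SSZ, mul(Z, SSSZ)), add(Z, Z)), add(add(SZ, SSZ), Z)))
  →6  add(S(add(add(Z, SSZ), Z)), mul(add(add(SSZ, mul(Z, SSSZ)), add(Z, Z)), add(add(SZ, SSZ), Z)))
  →7  S(add(add(add(Z, SSZ), Z), mul(add(add(SSZ, mul(Z, SSSZ)), add(Z, Z)), add(add(SZ, SSZ), Z))))
  →8  S(add(add(SSZ, Z), mul(add(add(SSZ, mul(Z, SSSZ)), add(Z, Z)), add(add(SZ, SSZ), Z))))
  →9  S(add(S(add(SZ, Z)), mul(add(add(SSZ, mul(Z, SSSZ)), add(Z, Z)), add(add(SZ, SSZ), Z))))
  →10  S(S(add(add(SZ, Z), mul(add(add(SSZ, mul(Z, SSSZ)), add(Z, Z)), add(add(SZ, SSZ), Z)))))
  →11  S(S(add(S(add(Z, Z)), mul(add(add(SSZ, mul(Z, SSSZ)), add(Z, Z)), add(add(SZ, SSZ), Z)))))
  →12  S(S(S(add(add(Z, Z), mul(add(add(SSZ, mul(Z, SSSZ)), add(Z, Z)), add(add(SZ, SSZ), Z))))))
  →13  S(S(S(add(Z, mul(add(add(SSZ, mul(Z, SSSZ)), add(Z, Z)), add(add(SZ, SSZ), Z))))))
  →14  S(S(S(mul(add(add(SSZ, mul(Z, SSSZ)), add(Z, Z)), add(add(SZ, SSZ), Z)))))
  →15  S(S(S(mul(add(S(add(SZ, mul(Z, SSSZ))), add(Z, Z)), add(add(SZ, SSZ), Z)))))
  →16  S(S(S(mul(S(add(add(SZ, mul(Z, SSSZ)), add(Z, Z))), add(add(SZ, SSZ), Z)))))
  →17  S(S(S(add(add(add(SZ, SSZ), Z), mul(add(add(SZ, mul(Z, SSSZ)), add(Z, Z)), add(add(SZ, SSZ), Z))))))
  →18  S(S(S(add(add(S(add(Z, SSZ)), Z), mul(add(add(SZ, mul(Z, SSSZ)), add(Z, Z)), add(add(SZ, SSZ), Z))))))
  →19  S(S(S(add(S(add(add(Z, SSZ), Z)), mul(add(add(SZ, mul(Z, SSSZ)), add(Z, Z)), add(add(SZ, SSZ), Z))))))
  →20  S(S(S(S(add(add(add(Z, SSZ), Z), mul(add(add(SZ, mul(Z, SSSZ)), add(Z, Z)), add(add(SZ, SSZ), Z)))))))
  →21  S(S(S(S(add(add(SSZ, Z), mul(add(add(SZ, mul(Z, SSSZ)), add(Z, Z)), add(add(SZ, SSZ), Z)))))))
  →22  S(S(S(S(add(S(add(SZ, Z)), mul(add(add(SZ, mul(Z, SSSZ)), add(Z, Z)), add(add(SZ, SSZ), Z)))))))
  →23  S(S(S(S(S(add(add(SZ, Z), mul(add(add(SZ, mul(Z, SSSZ)), add(Z, Z)), add(add(SZ, SSZ), Z))))))))
  →24  S(S(S(S(S(add(S(add(Z, Z)), mul(add(add(SZ, mul(Z, SSSZ)), add(Z, Z)), add(add(SZ, SSZ), Z))))))))
  →25  S(S(S(S(S(S(add(add(Z, Z), mul(add(add(SZ, mul(Z, SSSZ)), add(Z, Z)), add(add(SZ, SSZ), Z)))))))))
  →26  S(S(S(S(S(S(add(Z, mul(add(add(SZ, mul(Z, SSSZ)), add(Z, Z)), add(add(SZ, SSZ), Z)))))))))
  →27  S(S(S(S(S(S(mul(add(add(SZ, mul(Z, SSSZ)), add(Z, Z)), add(add(SZ, SSZ), Z))))))))
  →28  S(S(S(S(S(S(mul(add(S(add(Z, mul(Z, SSSZ))), add(Z, Z)), add(add(SZ, SSZ), Z))))))))
  →29  S(S(S(S(S(S(mul(S(add(add(Z, mul(Z, SSSZ)), add(Z, Z))), add(add(SZ, SSZ), Z))))))))
  →30  S(S(S(S(S(S(add(add(add(SZ, SSZ), Z), mul(add(add(Z, mul(Z, SSSZ)), add(Z, Z)), add(add(SZ, SSZ), Z)))))))))
  →31  S(S(S(S(S(S(add(add(S(add(Z, SSZ)), Z), mul(add(add(Z, mul(Z, SSSZ)), add(Z, Z)), add(add(SZ, SSZ), Z)))))))))
  →32  S(S(S(S(S(S(add(S(add(add(Z, SSZ), Z)), mul(add(add(Z, mul(Z, SSSZ)), add(Z, Z)), add(add(SZ, SSZ), Z)))))))))
  →33  S(S(S(S(S(S(S(add(add(add(Z, SSZ), Z), mul(add(add(Z, mul(Z, SSSZ)), add(Z, Z)), add(add(SZ, SSZ), Z))))))))))
  →34  S(S(S(S(S(S(S(add(add(SSZ, Z), mul(add(add(Z, mul(Z, SSSZ)), add(Z, Z)), add(add(SZ, SSZ), Z))))))))))
  →35  S(S(S(S(S(S(S(add(S(add(SZ, Z)), mul(add(add(Z, mul(Z, SSSZ)), add(Z, Z)), add(add(SZ, SSZ), Z))))))))))
  →36  S(S(S(S(S(S(S(S(add(add(SZ, Z), mul(add(add(Z, mul(Z, SSSZ)), add(Z, Z)), add(add(SZ, SSZ), Z)))))))))))
  →37  S(S(S(S(S(S(S(S(add(S(add(Z, Z)), mul(add(add(Z, mul(Z, SSSZ)), add(Z, Z)), add(add(SZ, SSZ), Z)))))))))))
  →38  S(S(S(S(S(S(S(S(S(add(add(Z, Z), mul(add(add(Z, mul(Z, SSSZ)), add(Z, Z)), add(add(SZ, SSZ), Z))))))))))))
  →39  S(S(S(S(S(S(S(S(S(add(Z, mul(add(add(Z, mul(Z, SSSZ)), add(Z, Z)), add(add(SZ, SSZ), Z))))))))))))
  →40  S(S(S(S(S(S(S(S(S(mul(add(add(Z, mul(Z, SSSZ)), add(Z, Z)), add(add(SZ, SSZ), Z)))))))))))
  →41  S(S(S(S(S(S(S(S(S(mul(add(mul(Z, SSSZ), add(Z, Z)), add(add(SZ, SSZ), Z)))))))))))
  →42  S(S(S(S(S(S(S(S(S(mul(add(Z, add(Z, Z)), add(add(SZ, SSZ), Z)))))))))))
  →43  S(S(S(S(S(S(S(S(S(mul(add(Z, Z), add(add(SZ, SSZ), Z)))))))))))
  →44  S(S(S(S(S(S(S(S(S(mul(Z, add(add(SZ, SSZ), Z)))))))))))
  →45  S^9(Z)

Answer: normal form = S^9(Z)  (in 45 steps)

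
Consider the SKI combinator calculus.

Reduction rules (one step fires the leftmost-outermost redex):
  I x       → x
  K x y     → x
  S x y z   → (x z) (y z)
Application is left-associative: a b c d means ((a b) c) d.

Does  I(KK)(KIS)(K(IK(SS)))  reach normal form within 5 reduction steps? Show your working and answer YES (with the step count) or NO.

  start: I(KK)(KIS)(K(IK(SS)))
  step 1: KK(KIS)(K(IK(SS)))
  step 2: K(K(IK(SS)))
  step 3: K(K(K(SS)))

Answer: YES — reaches normal form K(K(K(SS))) in 3 ≤ 5 steps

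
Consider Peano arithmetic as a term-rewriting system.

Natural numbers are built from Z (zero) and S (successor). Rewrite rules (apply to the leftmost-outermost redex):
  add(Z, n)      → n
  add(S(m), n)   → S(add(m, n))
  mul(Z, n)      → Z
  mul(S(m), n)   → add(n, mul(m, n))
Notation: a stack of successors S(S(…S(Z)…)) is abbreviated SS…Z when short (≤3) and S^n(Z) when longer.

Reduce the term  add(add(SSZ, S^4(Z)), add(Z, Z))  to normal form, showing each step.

  start: add(add(SSZ, S^4(Z)), add(Z, Z))
  [1] add(S(add(SZ, S^4(Z))), add(Z, Z))
  [2] S(add(add(SZ, S^4(Z)), add(Z, Z)))
  [3] S(add(S(add(Z, S^4(Z))), add(Z, Z)))
  [4] S(S(add(add(Z, S^4(Z)), add(Z, Z))))
  [5] S(S(add(S^4(Z), add(Z, Z))))
  [6] S(S(S(add(SSSZ, add(Z, Z)))))
  [7] S(S(S(S(add(SSZ, add(Z, Z))))))
  [8] S(S(S(S(S(add(SZ, add(Z, Z)))))))
  [9] S(S(S(S(S(S(add(Z, add(Z, Z))))))))
  [10] S(S(S(S(S(S(add(Z, Z)))))))
  [11] S^6(Z)

Answer: normal form = S^6(Z)  (in 11 steps)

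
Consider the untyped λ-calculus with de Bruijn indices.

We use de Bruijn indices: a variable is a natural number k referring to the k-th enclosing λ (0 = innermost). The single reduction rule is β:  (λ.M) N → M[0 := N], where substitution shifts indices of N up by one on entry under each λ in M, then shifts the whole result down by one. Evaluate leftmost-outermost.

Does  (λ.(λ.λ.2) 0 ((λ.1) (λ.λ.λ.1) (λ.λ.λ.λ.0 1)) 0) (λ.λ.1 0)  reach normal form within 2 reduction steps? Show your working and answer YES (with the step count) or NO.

Answer: NO — after 2 steps the term is (λ.λ.λ.1 0) ((λ.λ.λ.1 0) (λ.λ.λ.1) (λ.λ.λ.λ.0 1)) (λ.λ.1 0), not yet normal

Working:
  start: (λ.(λ.λ.2) 0 ((λ.1) (λ.λ.λ.1) (λ.λ.λ.λ.0 1)) 0) (λ.λ.1 0)
  →1  (λ.λ.λ.λ.1 0) (λ.λ.1 0) ((λ.λ.λ.1 0) (λ.λ.λ.1) (λ.λ.λ.λ.0 1)) (λ.λ.1 0)
  →2  (λ.λ.λ.1 0) ((λ.λ.λ.1 0) (λ.λ.λ.1) (λ.λ.λ.λ.0 1)) (λ.λ.1 0)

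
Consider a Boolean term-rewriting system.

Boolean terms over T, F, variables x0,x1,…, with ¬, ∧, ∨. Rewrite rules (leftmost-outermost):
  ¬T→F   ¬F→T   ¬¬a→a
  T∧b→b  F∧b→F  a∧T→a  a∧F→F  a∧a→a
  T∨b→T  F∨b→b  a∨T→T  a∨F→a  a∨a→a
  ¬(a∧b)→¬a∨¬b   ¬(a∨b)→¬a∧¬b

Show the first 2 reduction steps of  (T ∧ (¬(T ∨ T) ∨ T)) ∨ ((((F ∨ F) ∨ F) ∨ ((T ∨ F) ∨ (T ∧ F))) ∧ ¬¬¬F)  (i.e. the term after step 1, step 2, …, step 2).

  start: (T ∧ (¬(T ∨ T) ∨ T)) ∨ ((((F ∨ F) ∨ F) ∨ ((T ∨ F) ∨ (T ∧ F))) ∧ ¬¬¬F)
  step 1: (¬(T ∨ T) ∨ T) ∨ ((((F ∨ F) ∨ F) ∨ ((T ∨ F) ∨ (T ∧ F))) ∧ ¬¬¬F)
  step 2: T ∨ ((((F ∨ F) ∨ F) ∨ ((T ∨ F) ∨ (T ∧ F))) ∧ ¬¬¬F)

Answer: after 2 steps: T ∨ ((((F ∨ F) ∨ F) ∨ ((T ∨ F) ∨ (T ∧ F))) ∧ ¬¬¬F)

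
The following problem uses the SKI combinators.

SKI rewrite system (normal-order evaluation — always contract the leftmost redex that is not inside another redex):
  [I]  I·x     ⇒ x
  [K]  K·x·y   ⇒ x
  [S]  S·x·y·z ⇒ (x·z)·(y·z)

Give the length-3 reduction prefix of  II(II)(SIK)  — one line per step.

Answer: after 3 steps: I(SIK)

Reduction:
  start: II(II)(SIK)
  step 1: I(II)(SIK)
  step 2: II(SIK)
  step 3: I(SIK)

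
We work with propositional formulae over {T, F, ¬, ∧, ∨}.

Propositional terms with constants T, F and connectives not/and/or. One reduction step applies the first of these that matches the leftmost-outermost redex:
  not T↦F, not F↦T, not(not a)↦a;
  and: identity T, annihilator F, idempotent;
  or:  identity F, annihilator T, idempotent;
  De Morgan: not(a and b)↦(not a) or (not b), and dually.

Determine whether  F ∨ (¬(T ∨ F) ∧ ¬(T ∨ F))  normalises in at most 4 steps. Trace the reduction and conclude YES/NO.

Answer: NO — after 4 steps the term is F ∧ ¬F, not yet normal

Working:
  start: F ∨ (¬(T ∨ F) ∧ ¬(T ∨ F))
  [1] ¬(T ∨ F) ∧ ¬(T ∨ F)
  [2] ¬(T ∨ F)
  [3] ¬T ∧ ¬F
  [4] F ∧ ¬F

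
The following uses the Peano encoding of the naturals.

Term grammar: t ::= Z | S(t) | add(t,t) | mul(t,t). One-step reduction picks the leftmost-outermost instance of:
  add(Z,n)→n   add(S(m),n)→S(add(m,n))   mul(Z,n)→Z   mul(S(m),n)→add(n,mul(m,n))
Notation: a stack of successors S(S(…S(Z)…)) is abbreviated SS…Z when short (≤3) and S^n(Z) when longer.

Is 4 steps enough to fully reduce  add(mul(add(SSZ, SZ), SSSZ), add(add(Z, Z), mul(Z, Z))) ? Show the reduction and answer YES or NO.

Answer: NO — after 4 steps the term is S(add(add(SSZ, mul(add(SZ, SZ), SSSZ)), add(add(Z, Z), mul(Z, Z)))), not yet normal

Reduction:
  start: add(mul(add(SSZ, SZ), SSSZ), add(add(Z, Z), mul(Z, Z)))
  →1  add(mul(S(add(SZ, SZ)), SSSZ), add(add(Z, Z), mul(Z, Z)))
  →2  add(add(SSSZ, mul(add(SZ, SZ), SSSZ)), add(add(Z, Z), mul(Z, Z)))
  →3  add(S(add(SSZ, mul(add(SZ, SZ), SSSZ))), add(add(Z, Z), mul(Z, Z)))
  →4  S(add(add(SSZ, mul(add(SZ, SZ), SSSZ)), add(add(Z, Z), mul(Z, Z))))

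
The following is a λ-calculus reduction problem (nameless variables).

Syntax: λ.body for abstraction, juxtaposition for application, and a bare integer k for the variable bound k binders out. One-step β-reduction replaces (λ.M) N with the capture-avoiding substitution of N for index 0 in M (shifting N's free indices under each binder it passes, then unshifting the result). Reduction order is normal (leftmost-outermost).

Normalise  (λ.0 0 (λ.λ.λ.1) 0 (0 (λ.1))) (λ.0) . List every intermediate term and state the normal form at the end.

  start: (λ.0 0 (λ.λ.λ.1) 0 (0 (λ.1))) (λ.0)
  step 1: (λ.0) (λ.0) (λ.λ.λ.1) (λ.0) ((λ.0) (λ.λ.0))
  step 2: (λ.0) (λ.λ.λ.1) (λ.0) ((λ.0) (λ.λ.0))
  step 3: (λ.λ.λ.1) (λ.0) ((λ.0) (λ.λ.0))
  step 4: (λ.λ.1) ((λ.0) (λ.λ.0))
  step 5: λ.(λ.0) (λ.λ.0)
  step 6: λ.λ.λ.0

Answer: normal form = λ.λ.λ.0  (in 6 steps)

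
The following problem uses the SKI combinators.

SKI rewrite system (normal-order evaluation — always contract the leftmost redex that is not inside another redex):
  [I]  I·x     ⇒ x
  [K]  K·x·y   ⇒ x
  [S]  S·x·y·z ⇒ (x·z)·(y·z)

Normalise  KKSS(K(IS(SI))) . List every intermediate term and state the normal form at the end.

Answer: normal form = S  (in 2 steps)

Working:
  start: KKSS(K(IS(SI)))
  →1  KS(K(IS(SI)))
  →2  S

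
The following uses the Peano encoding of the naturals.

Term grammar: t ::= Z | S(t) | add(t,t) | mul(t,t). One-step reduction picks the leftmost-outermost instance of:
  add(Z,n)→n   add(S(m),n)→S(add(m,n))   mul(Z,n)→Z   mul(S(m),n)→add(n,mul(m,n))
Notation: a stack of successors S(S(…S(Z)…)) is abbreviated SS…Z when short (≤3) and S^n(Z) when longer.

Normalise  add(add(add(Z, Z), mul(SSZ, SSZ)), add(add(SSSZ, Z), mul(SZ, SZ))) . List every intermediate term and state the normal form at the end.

  start: add(add(add(Z, Z), mul(SSZ, SSZ)), add(add(SSSZ, Z), mul(SZ, SZ)))
  →1  add(add(Z, mul(SSZ, SSZ)), add(add(SSSZ, Z), mul(SZ, SZ)))
  →2  add(mul(SSZ, SSZ), add(add(SSSZ, Z), mul(SZ, SZ)))
  →3  add(add(SSZ, mul(SZ, SSZ)), add(add(SSSZ, Z), mul(SZ, SZ)))
  →4  add(S(add(SZ, mul(SZ, SSZ))), add(add(SSSZ, Z), mul(SZ, SZ)))
  →5  S(add(add(SZ, mul(SZ, SSZ)), add(add(SSSZ, Z), mul(SZ, SZ))))
  →6  S(add(S(add(Z, mul(SZ, SSZ))), add(add(SSSZ, Z), mul(SZ, SZ))))
  →7  S(S(add(add(Z, mul(SZ, SSZ)), add(add(SSSZ, Z), mul(SZ, SZ)))))
  →8  S(S(add(mul(SZ, SSZ), add(add(SSSZ, Z), mul(SZ, SZ)))))
  →9  S(S(add(add(SSZ, mul(Z, SSZ)), add(add(SSSZ, Z), mul(SZ, SZ)))))
  →10  S(S(add(S(add(SZ, mul(Z, SSZ))), add(add(SSSZ, Z), mul(SZ, SZ)))))
  →11  S(S(S(add(add(SZ, mul(Z, SSZ)), add(add(SSSZ, Z), mul(SZ, SZ))))))
  →12  S(S(S(add(S(add(Z, mul(Z, SSZ))), add(add(SSSZ, Z), mul(SZ, SZ))))))
  →13  S(S(S(S(add(add(Z, mul(Z, SSZ)), add(add(SSSZ, Z), mul(SZ, SZ)))))))
  →14  S(S(S(S(add(mul(Z, SSZ), add(add(SSSZ, Z), mul(SZ, SZ)))))))
  →15  S(S(S(S(add(Z, add(add(SSSZ, Z), mul(SZ, SZ)))))))
  →16  S(S(S(S(add(add(SSSZ, Z), mul(SZ, SZ))))))
  →17  S(S(S(S(add(S(add(SSZ, Z)), mul(SZ, SZ))))))
  →18  S(S(S(S(S(add(add(SSZ, Z), mul(SZ, SZ)))))))
  →19  S(S(S(S(S(add(S(add(SZ, Z)), mul(SZ, SZ)))))))
  →20  S(S(S(S(S(S(add(add(SZ, Z), mul(SZ, SZ))))))))
  →21  S(S(S(S(S(S(add(S(add(Z, Z)), mul(SZ, SZ))))))))
  →22  S(S(S(S(S(S(S(add(add(Z, Z), mul(SZ, SZ)))))))))
  →23  S(S(S(S(S(S(S(add(Z, mul(SZ, SZ)))))))))
  →24  S(S(S(S(S(S(S(mul(SZ, SZ))))))))
  →25  S(S(S(S(S(S(S(add(SZ, mul(Z, SZ)))))))))
  →26  S(S(S(S(S(S(S(S(add(Z, mul(Z, SZ))))))))))
  →27  S(S(S(S(S(S(S(S(mul(Z, SZ)))))))))
  →28  S^8(Z)

Answer: normal form = S^8(Z)  (in 28 steps)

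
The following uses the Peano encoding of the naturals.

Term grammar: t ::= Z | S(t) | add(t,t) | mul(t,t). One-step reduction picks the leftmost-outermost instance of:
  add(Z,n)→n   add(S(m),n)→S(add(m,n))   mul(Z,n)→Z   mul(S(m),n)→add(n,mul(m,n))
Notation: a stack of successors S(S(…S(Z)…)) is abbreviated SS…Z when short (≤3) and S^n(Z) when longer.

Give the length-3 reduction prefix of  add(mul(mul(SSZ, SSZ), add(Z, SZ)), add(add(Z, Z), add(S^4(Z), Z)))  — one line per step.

Answer: after 3 steps: add(add(add(Z, SZ), mul(add(SZ, mul(SZ, SSZ)), add(Z, SZ))), add(add(Z, Z), add(S^4(Z), Z)))

Reduction:
  start: add(mul(mul(SSZ, SSZ), add(Z, SZ)), add(add(Z, Z), add(S^4(Z), Z)))
  [1] add(mul(add(SSZ, mul(SZ, SSZ)), add(Z, SZ)), add(add(Z, Z), add(S^4(Z), Z)))
  [2] add(mul(S(add(SZ, mul(SZ, SSZ))), add(Z, SZ)), add(add(Z, Z), add(S^4(Z), Z)))
  [3] add(add(add(Z, SZ), mul(add(SZ, mul(SZ, SSZ)), add(Z, SZ))), add(add(Z, Z), add(S^4(Z), Z)))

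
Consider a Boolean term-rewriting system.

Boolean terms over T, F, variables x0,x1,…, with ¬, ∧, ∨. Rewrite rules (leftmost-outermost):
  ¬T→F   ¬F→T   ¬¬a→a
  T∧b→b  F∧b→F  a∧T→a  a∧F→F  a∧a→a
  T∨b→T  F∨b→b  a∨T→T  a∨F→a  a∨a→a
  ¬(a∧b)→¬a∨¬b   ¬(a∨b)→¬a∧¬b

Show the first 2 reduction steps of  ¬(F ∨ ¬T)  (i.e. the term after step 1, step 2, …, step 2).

  start: ¬(F ∨ ¬T)
  [1] ¬F ∧ ¬¬T
  [2] T ∧ ¬¬T

Answer: after 2 steps: T ∧ ¬¬T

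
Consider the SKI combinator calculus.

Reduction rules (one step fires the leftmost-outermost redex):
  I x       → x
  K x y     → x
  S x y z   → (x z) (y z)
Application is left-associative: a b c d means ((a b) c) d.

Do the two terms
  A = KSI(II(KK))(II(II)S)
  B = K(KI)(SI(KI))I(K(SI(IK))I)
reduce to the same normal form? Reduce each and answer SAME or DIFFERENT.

Answer: DIFFERENT — A ⇓ S(KK)S, B ⇓ SIK

Derivation:
Term A:
  start: KSI(II(KK))(II(II)S)
  [1] S(II(KK))(II(II)S)
  [2] S(I(KK))(II(II)S)
  [3] S(KK)(II(II)S)
  [4] S(KK)(I(II)S)
  [5] S(KK)(IIS)
  [6] S(KK)(IS)
  [7] S(KK)S

Term B:
  start: K(KI)(SI(KI))I(K(SI(IK))I)
  [1] KII(K(SI(IK))I)
  [2] I(K(SI(IK))I)
  [3] K(SI(IK))I
  [4] SI(IK)
  [5] SIK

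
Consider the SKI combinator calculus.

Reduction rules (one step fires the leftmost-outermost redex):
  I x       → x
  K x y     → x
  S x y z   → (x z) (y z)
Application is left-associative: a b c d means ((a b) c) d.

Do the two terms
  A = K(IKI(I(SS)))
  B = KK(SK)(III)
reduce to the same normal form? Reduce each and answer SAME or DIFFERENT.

Answer: SAME — A ⇓ KI, B ⇓ KI

Derivation:
Term A:
  start: K(IKI(I(SS)))
  [1] K(KI(I(SS)))
  [2] KI

Term B:
  start: KK(SK)(III)
  [1] K(III)
  [2] K(II)
  [3] KI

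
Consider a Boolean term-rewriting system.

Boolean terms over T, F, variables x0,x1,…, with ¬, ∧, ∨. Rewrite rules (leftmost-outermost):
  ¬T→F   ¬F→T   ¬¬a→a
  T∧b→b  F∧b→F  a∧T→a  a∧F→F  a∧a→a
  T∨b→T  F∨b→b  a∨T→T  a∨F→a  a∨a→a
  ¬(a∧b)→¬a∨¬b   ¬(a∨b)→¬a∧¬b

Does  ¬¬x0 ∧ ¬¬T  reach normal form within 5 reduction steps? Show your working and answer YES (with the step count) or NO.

  start: ¬¬x0 ∧ ¬¬T
  step 1: x0 ∧ ¬¬T
  step 2: x0 ∧ T
  step 3: x0

Answer: YES — reaches normal form x0 in 3 ≤ 5 steps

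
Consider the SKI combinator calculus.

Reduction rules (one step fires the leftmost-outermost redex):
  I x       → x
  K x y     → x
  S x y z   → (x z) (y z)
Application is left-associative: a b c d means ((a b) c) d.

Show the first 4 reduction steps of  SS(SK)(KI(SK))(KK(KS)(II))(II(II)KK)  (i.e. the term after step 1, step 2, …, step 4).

  start: SS(SK)(KI(SK))(KK(KS)(II))(II(II)KK)
  →1  S(KI(SK))(SK(KI(SK)))(KK(KS)(II))(II(II)KK)
  →2  KI(SK)(KK(KS)(II))(SK(KI(SK))(KK(KS)(II)))(II(II)KK)
  →3  I(KK(KS)(II))(SK(KI(SK))(KK(KS)(II)))(II(II)KK)
  →4  KK(KS)(II)(SK(KI(SK))(KK(KS)(II)))(II(II)KK)

Answer: after 4 steps: KK(KS)(II)(SK(KI(SK))(KK(KS)(II)))(II(II)KK)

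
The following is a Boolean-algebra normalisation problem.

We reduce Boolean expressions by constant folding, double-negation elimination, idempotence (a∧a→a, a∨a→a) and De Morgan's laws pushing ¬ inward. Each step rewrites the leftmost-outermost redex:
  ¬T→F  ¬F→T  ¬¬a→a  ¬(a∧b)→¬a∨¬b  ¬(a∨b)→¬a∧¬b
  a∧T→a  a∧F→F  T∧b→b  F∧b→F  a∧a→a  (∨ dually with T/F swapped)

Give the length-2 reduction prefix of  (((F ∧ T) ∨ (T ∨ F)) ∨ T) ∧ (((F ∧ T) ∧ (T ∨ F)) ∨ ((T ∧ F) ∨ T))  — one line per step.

Answer: after 2 steps: ((F ∧ T) ∧ (T ∨ F)) ∨ ((T ∧ F) ∨ T)

Reduction:
  start: (((F ∧ T) ∨ (T ∨ F)) ∨ T) ∧ (((F ∧ T) ∧ (T ∨ F)) ∨ ((T ∧ F) ∨ T))
  [1] T ∧ (((F ∧ T) ∧ (T ∨ F)) ∨ ((T ∧ F) ∨ T))
  [2] ((F ∧ T) ∧ (T ∨ F)) ∨ ((T ∧ F) ∨ T)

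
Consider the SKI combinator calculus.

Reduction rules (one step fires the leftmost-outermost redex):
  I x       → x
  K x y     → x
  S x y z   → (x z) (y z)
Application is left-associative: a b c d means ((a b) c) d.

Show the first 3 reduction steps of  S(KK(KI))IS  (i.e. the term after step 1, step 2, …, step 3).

  start: S(KK(KI))IS
  [1] KK(KI)S(IS)
  [2] KS(IS)
  [3] S

Answer: after 3 steps: S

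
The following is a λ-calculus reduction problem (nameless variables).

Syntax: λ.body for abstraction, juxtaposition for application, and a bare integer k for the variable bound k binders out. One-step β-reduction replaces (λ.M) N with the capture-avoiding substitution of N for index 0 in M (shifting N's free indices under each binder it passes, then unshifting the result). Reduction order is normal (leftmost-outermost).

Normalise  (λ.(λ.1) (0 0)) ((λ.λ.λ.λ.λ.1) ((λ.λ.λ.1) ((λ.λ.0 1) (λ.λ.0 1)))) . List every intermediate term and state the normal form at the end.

  start: (λ.(λ.1) (0 0)) ((λ.λ.λ.λ.λ.1) ((λ.λ.λ.1) ((λ.λ.0 1) (λ.λ.0 1))))
  [1] (λ.(λ.λ.λ.λ.λ.1) ((λ.λ.λ.1) ((λ.λ.0 1) (λ.λ.0 1)))) ((λ.λ.λ.λ.λ.1) ((λ.λ.λ.1) ((λ.λ.0 1) (λ.λ.0 1))) ((λ.λ.λ.λ.λ.1) ((λ.λ.λ.1) ((λ.λ.0 1) (λ.λ.0 1)))))
  [2] (λ.λ.λ.λ.λ.1) ((λ.λ.λ.1) ((λ.λ.0 1) (λ.λ.0 1)))
  [3] λ.λ.λ.λ.1

Answer: normal form = λ.λ.λ.λ.1  (in 3 steps)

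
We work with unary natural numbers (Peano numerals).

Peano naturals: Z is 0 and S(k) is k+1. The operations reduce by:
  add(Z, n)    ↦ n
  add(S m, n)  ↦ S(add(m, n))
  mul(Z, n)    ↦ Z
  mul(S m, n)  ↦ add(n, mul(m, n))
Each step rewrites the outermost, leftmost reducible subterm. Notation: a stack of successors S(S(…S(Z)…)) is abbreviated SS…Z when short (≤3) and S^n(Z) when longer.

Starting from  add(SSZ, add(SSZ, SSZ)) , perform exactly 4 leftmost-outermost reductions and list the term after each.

Answer: after 4 steps: S(S(S(add(SZ, SSZ))))

Reduction:
  start: add(SSZ, add(SSZ, SSZ))
  [1] S(add(SZ, add(SSZ, SSZ)))
  [2] S(S(add(Z, add(SSZ, SSZ))))
  [3] S(S(add(SSZ, SSZ)))
  [4] S(S(S(add(SZ, SSZ))))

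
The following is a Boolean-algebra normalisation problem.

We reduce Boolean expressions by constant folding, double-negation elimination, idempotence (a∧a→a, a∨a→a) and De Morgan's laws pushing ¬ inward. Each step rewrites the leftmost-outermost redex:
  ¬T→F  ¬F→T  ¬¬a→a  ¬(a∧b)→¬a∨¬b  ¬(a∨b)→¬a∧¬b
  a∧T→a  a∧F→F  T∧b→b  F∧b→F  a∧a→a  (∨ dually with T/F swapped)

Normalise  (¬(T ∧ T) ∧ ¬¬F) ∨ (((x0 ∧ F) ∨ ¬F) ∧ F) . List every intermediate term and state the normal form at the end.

Answer: normal form = F  (in 6 steps)

Working:
  start: (¬(T ∧ T) ∧ ¬¬F) ∨ (((x0 ∧ F) ∨ ¬F) ∧ F)
  →1  ((¬T ∨ ¬T) ∧ ¬¬F) ∨ (((x0 ∧ F) ∨ ¬F) ∧ F)
  →2  (¬T ∧ ¬¬F) ∨ (((x0 ∧ F) ∨ ¬F) ∧ F)
  →3  (F ∧ ¬¬F) ∨ (((x0 ∧ F) ∨ ¬F) ∧ F)
  →4  F ∨ (((x0 ∧ F) ∨ ¬F) ∧ F)
  →5  ((x0 ∧ F) ∨ ¬F) ∧ F
  →6  F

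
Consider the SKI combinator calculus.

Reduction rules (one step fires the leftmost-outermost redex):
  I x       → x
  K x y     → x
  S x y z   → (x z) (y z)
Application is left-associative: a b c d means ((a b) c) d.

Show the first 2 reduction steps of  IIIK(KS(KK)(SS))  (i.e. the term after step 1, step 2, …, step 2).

Answer: after 2 steps: IK(KS(KK)(SS))

Derivation:
  start: IIIK(KS(KK)(SS))
  step 1: IIK(KS(KK)(SS))
  step 2: IK(KS(KK)(SS))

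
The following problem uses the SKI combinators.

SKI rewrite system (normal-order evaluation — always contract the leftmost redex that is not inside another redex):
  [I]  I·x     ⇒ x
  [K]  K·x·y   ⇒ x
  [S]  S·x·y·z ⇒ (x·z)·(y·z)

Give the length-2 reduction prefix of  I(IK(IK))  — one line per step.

  start: I(IK(IK))
  →1  IK(IK)
  →2  K(IK)

Answer: after 2 steps: K(IK)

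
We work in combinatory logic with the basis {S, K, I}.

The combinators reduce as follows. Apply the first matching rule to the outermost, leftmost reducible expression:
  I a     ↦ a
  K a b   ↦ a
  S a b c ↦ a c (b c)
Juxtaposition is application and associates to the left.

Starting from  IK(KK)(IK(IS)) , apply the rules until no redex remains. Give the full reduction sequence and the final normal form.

Answer: normal form = KK  (in 2 steps)

Working:
  start: IK(KK)(IK(IS))
  [1] K(KK)(IK(IS))
  [2] KK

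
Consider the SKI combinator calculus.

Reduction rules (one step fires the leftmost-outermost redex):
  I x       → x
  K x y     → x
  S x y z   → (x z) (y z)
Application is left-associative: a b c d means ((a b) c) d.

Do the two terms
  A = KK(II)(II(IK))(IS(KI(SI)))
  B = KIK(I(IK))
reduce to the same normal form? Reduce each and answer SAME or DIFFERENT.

Answer: SAME — A ⇓ K, B ⇓ K

Working:
Term A:
  start: KK(II)(II(IK))(IS(KI(SI)))
  →1  K(II(IK))(IS(KI(SI)))
  →2  II(IK)
  →3  I(IK)
  →4  IK
  →5  K

Term B:
  start: KIK(I(IK))
  →1  I(I(IK))
  →2  I(IK)
  →3  IK
  →4  K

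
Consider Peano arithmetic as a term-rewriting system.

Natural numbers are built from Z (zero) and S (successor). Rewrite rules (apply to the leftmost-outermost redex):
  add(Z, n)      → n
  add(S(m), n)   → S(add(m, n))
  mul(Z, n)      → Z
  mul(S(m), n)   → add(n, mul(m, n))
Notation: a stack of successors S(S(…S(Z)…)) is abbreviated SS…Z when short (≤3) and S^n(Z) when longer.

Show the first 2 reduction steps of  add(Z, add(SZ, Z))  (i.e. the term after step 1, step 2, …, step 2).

  start: add(Z, add(SZ, Z))
  step 1: add(SZ, Z)
  step 2: S(add(Z, Z))

Answer: after 2 steps: S(add(Z, Z))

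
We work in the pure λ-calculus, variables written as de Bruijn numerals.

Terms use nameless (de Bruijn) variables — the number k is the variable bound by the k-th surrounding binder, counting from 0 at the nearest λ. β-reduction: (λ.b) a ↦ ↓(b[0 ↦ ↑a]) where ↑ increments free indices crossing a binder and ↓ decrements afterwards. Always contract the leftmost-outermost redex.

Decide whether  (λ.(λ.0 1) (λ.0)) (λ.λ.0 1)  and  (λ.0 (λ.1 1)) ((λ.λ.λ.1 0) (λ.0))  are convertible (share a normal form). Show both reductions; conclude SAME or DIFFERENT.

Term A:
  start: (λ.(λ.0 1) (λ.0)) (λ.λ.0 1)
  step 1: (λ.0 (λ.λ.0 1)) (λ.0)
  step 2: (λ.0) (λ.λ.0 1)
  step 3: λ.λ.0 1

Term B:
  start: (λ.0 (λ.1 1)) ((λ.λ.λ.1 0) (λ.0))
  step 1: (λ.λ.λ.1 0) (λ.0) (λ.(λ.λ.λ.1 0) (λ.0) ((λ.λ.λ.1 0) (λ.0)))
  step 2: (λ.λ.1 0) (λ.(λ.λ.λ.1 0) (λ.0) ((λ.λ.λ.1 0) (λ.0)))
  step 3: λ.(λ.(λ.λ.λ.1 0) (λ.0) ((λ.λ.λ.1 0) (λ.0))) 0
  step 4: λ.(λ.λ.λ.1 0) (λ.0) ((λ.λ.λ.1 0) (λ.0))
  step 5: λ.(λ.λ.1 0) ((λ.λ.λ.1 0) (λ.0))
  step 6: λ.λ.(λ.λ.λ.1 0) (λ.0) 0
  step 7: λ.λ.(λ.λ.1 0) 0
  step 8: λ.λ.λ.1 0

Answer: DIFFERENT — A ⇓ λ.λ.0 1, B ⇓ λ.λ.λ.1 0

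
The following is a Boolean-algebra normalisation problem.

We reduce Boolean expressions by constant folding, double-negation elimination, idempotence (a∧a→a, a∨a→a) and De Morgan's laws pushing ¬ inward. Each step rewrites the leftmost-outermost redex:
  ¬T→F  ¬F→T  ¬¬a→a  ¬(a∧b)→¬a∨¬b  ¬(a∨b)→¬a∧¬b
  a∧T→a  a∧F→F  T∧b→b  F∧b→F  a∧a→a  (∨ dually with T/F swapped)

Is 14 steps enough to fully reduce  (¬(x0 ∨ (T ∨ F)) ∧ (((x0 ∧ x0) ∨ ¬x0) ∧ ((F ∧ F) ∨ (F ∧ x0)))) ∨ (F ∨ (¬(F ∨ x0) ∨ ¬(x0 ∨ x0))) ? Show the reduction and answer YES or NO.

Answer: YES — reaches normal form ¬x0 in 14 ≤ 14 steps

Working:
  start: (¬(x0 ∨ (T ∨ F)) ∧ (((x0 ∧ x0) ∨ ¬x0) ∧ ((F ∧ F) ∨ (F ∧ x0)))) ∨ (F ∨ (¬(F ∨ x0) ∨ ¬(x0 ∨ x0)))
  →1  ((¬x0 ∧ ¬(T ∨ F)) ∧ (((x0 ∧ x0) ∨ ¬x0) ∧ ((F ∧ F) ∨ (F ∧ x0)))) ∨ (F ∨ (¬(F ∨ x0) ∨ ¬(x0 ∨ x0)))
  →2  ((¬x0 ∧ (¬T ∧ ¬F)) ∧ (((x0 ∧ x0) ∨ ¬x0) ∧ ((F ∧ F) ∨ (F ∧ x0)))) ∨ (F ∨ (¬(F ∨ x0) ∨ ¬(x0 ∨ x0)))
  →3  ((¬x0 ∧ (F ∧ ¬F)) ∧ (((x0 ∧ x0) ∨ ¬x0) ∧ ((F ∧ F) ∨ (F ∧ x0)))) ∨ (F ∨ (¬(F ∨ x0) ∨ ¬(x0 ∨ x0)))
  →4  ((¬x0 ∧ F) ∧ (((x0 ∧ x0) ∨ ¬x0) ∧ ((F ∧ F) ∨ (F ∧ x0)))) ∨ (F ∨ (¬(F ∨ x0) ∨ ¬(x0 ∨ x0)))
  →5  (F ∧ (((x0 ∧ x0) ∨ ¬x0) ∧ ((F ∧ F) ∨ (F ∧ x0)))) ∨ (F ∨ (¬(F ∨ x0) ∨ ¬(x0 ∨ x0)))
  →6  F ∨ (F ∨ (¬(F ∨ x0) ∨ ¬(x0 ∨ x0)))
  →7  F ∨ (¬(F ∨ x0) ∨ ¬(x0 ∨ x0))
  →8  ¬(F ∨ x0) ∨ ¬(x0 ∨ x0)
  →9  (¬F ∧ ¬x0) ∨ ¬(x0 ∨ x0)
  →10  (T ∧ ¬x0) ∨ ¬(x0 ∨ x0)
  →11  ¬x0 ∨ ¬(x0 ∨ x0)
  →12  ¬x0 ∨ (¬x0 ∧ ¬x0)
  →13  ¬x0 ∨ ¬x0
  →14  ¬x0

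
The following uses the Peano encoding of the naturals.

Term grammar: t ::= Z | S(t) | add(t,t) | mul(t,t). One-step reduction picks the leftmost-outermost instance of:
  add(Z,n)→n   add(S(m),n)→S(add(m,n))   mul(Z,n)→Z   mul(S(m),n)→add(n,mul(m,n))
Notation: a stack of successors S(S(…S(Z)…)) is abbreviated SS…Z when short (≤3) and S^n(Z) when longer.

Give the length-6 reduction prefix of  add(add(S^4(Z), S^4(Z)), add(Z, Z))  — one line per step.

  start: add(add(S^4(Z), S^4(Z)), add(Z, Z))
  step 1: add(S(add(SSSZ, S^4(Z))), add(Z, Z))
  step 2: S(add(add(SSSZ, S^4(Z)), add(Z, Z)))
  step 3: S(add(S(add(SSZ, S^4(Z))), add(Z, Z)))
  step 4: S(S(add(add(SSZ, S^4(Z)), add(Z, Z))))
  step 5: S(S(add(S(add(SZ, S^4(Z))), add(Z, Z))))
  step 6: S(S(S(add(add(SZ, S^4(Z)), add(Z, Z)))))

Answer: after 6 steps: S(S(S(add(add(SZ, S^4(Z)), add(Z, Z)))))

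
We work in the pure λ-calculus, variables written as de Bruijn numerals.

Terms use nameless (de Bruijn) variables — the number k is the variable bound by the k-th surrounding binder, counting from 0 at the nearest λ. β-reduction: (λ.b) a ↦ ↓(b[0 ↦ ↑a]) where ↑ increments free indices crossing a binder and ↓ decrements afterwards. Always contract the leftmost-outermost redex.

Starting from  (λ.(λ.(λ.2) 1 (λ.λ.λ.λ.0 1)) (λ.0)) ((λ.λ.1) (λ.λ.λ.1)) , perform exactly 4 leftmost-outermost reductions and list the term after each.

  start: (λ.(λ.(λ.2) 1 (λ.λ.λ.λ.0 1)) (λ.0)) ((λ.λ.1) (λ.λ.λ.1))
  [1] (λ.(λ.(λ.λ.1) (λ.λ.λ.1)) ((λ.λ.1) (λ.λ.λ.1)) (λ.λ.λ.λ.0 1)) (λ.0)
  [2] (λ.(λ.λ.1) (λ.λ.λ.1)) ((λ.λ.1) (λ.λ.λ.1)) (λ.λ.λ.λ.0 1)
  [3] (λ.λ.1) (λ.λ.λ.1) (λ.λ.λ.λ.0 1)
  [4] (λ.λ.λ.λ.1) (λ.λ.λ.λ.0 1)

Answer: after 4 steps: (λ.λ.λ.λ.1) (λ.λ.λ.λ.0 1)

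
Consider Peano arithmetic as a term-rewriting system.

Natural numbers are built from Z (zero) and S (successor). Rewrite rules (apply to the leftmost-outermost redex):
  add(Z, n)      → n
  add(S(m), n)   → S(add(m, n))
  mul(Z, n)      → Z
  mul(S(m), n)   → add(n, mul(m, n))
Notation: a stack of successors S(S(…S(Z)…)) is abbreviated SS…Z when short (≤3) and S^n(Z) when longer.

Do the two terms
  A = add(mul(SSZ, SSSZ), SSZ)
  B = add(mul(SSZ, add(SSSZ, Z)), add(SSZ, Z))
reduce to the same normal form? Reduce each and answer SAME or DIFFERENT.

Term A:
  start: add(mul(SSZ, SSSZ), SSZ)
  →1  add(add(SSSZ, mul(SZ, SSSZ)), SSZ)
  →2  add(S(add(SSZ, mul(SZ, SSSZ))), SSZ)
  →3  S(add(add(SSZ, mul(SZ, SSSZ)), SSZ))
  →4  S(add(S(add(SZ, mul(SZ, SSSZ))), SSZ))
  →5  S(S(add(add(SZ, mul(SZ, SSSZ)), SSZ)))
  →6  S(S(add(S(add(Z, mul(SZ, SSSZ))), SSZ)))
  →7  S(S(S(add(add(Z, mul(SZ, SSSZ)), SSZ))))
  →8  S(S(S(add(mul(SZ, SSSZ), SSZ))))
  →9  S(S(S(add(add(SSSZ, mul(Z, SSSZ)), SSZ))))
  →10  S(S(S(add(S(add(SSZ, mul(Z, SSSZ))), SSZ))))
  →11  S(S(S(S(add(add(SSZ, mul(Z, SSSZ)), SSZ)))))
  →12  S(S(S(S(add(S(add(SZ, mul(Z, SSSZ))), SSZ)))))
  →13  S(S(S(S(S(add(add(SZ, mul(Z, SSSZ)), SSZ))))))
  →14  S(S(S(S(S(add(S(add(Z, mul(Z, SSSZ))), SSZ))))))
  →15  S(S(S(S(S(S(add(add(Z, mul(Z, SSSZ)), SSZ)))))))
  →16  S(S(S(S(S(S(add(mul(Z, SSSZ), SSZ)))))))
  →17  S(S(S(S(S(S(add(Z, SSZ)))))))
  →18  S^8(Z)

Term B:
  start: add(mul(SSZ, add(SSSZ, Z)), add(SSZ, Z))
  →1  add(add(add(SSSZ, Z), mul(SZ, add(SSSZ, Z))), add(SSZ, Z))
  →2  add(add(S(add(SSZ, Z)), mul(SZ, add(SSSZ, Z))), add(SSZ, Z))
  →3  add(S(add(add(SSZ, Z), mul(SZ, add(SSSZ, Z)))), add(SSZ, Z))
  →4  S(add(add(add(SSZ, Z), mul(SZ, add(SSSZ, Z))), add(SSZ, Z)))
  →5  S(add(add(S(add(SZ, Z)), mul(SZ, add(SSSZ, Z))), add(SSZ, Z)))
  →6  S(add(S(add(add(SZ, Z), mul(SZ, add(SSSZ, Z)))), add(SSZ, Z)))
  →7  S(S(add(add(add(SZ, Z), mul(SZ, add(SSSZ, Z))), add(SSZ, Z))))
  →8  S(S(add(add(S(add(Z, Z)), mul(SZ, add(SSSZ, Z))), add(SSZ, Z))))
  →9  S(S(add(S(add(add(Z, Z), mul(SZ, add(SSSZ, Z)))), add(SSZ, Z))))
  →10  S(S(S(add(add(add(Z, Z), mul(SZ, add(SSSZ, Z))), add(SSZ, Z)))))
  →11  S(S(S(add(add(Z, mul(SZ, add(SSSZ, Z))), add(SSZ, Z)))))
  →12  S(S(S(add(mul(SZ, add(SSSZ, Z)), add(SSZ, Z)))))
  →13  S(S(S(add(add(add(SSSZ, Z), mul(Z, add(SSSZ, Z))), add(SSZ, Z)))))
  →14  S(S(S(add(add(S(add(SSZ, Z)), mul(Z, add(SSSZ, Z))), add(SSZ, Z)))))
  →15  S(S(S(add(S(add(add(SSZ, Z), mul(Z, add(SSSZ, Z)))), add(SSZ, Z)))))
  →16  S(S(S(S(add(add(add(SSZ, Z), mul(Z, add(SSSZ, Z))), add(SSZ, Z))))))
  →17  S(S(S(S(add(add(S(add(SZ, Z)), mul(Z, add(SSSZ, Z))), add(SSZ, Z))))))
  →18  S(S(S(S(add(S(add(add(SZ, Z), mul(Z, add(SSSZ, Z)))), add(SSZ, Z))))))
  →19  S(S(S(S(S(add(add(add(SZ, Z), mul(Z, add(SSSZ, Z))), add(SSZ, Z)))))))
  →20  S(S(S(S(S(add(add(S(add(Z, Z)), mul(Z, add(SSSZ, Z))), add(SSZ, Z)))))))
  →21  S(S(S(S(S(add(S(add(add(Z, Z), mul(Z, add(SSSZ, Z)))), add(SSZ, Z)))))))
  →22  S(S(S(S(S(S(add(add(add(Z, Z), mul(Z, add(SSSZ, Z))), add(SSZ, Z))))))))
  →23  S(S(S(S(S(S(add(add(Z, mul(Z, add(SSSZ, Z))), add(SSZ, Z))))))))
  →24  S(S(S(S(S(S(add(mul(Z, add(SSSZ, Z)), add(SSZ, Z))))))))
  →25  S(S(S(S(S(S(add(Z, add(SSZ, Z))))))))
  →26  S(S(S(S(S(S(add(SSZ, Z)))))))
  →27  S(S(S(S(S(S(S(add(SZ, Z))))))))
  →28  S(S(S(S(S(S(S(S(add(Z, Z)))))))))
  →29  S^8(Z)

Answer: SAME — A ⇓ S^8(Z), B ⇓ S^8(Z)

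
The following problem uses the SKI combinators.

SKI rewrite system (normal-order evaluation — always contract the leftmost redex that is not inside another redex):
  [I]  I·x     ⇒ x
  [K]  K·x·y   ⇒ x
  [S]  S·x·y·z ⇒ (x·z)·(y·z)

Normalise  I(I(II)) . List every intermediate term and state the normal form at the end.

  start: I(I(II))
  →1  I(II)
  →2  II
  →3  I

Answer: normal form = I  (in 3 steps)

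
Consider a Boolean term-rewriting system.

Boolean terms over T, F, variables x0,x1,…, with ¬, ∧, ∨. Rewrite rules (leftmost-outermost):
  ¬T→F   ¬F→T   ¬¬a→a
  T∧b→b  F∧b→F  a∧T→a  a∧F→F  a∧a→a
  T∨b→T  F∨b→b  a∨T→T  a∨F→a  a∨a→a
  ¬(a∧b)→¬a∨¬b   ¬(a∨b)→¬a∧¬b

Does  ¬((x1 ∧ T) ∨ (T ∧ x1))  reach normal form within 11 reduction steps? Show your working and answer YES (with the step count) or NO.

  start: ¬((x1 ∧ T) ∨ (T ∧ x1))
  →1  ¬(x1 ∧ T) ∧ ¬(T ∧ x1)
  →2  (¬x1 ∨ ¬T) ∧ ¬(T ∧ x1)
  →3  (¬x1 ∨ F) ∧ ¬(T ∧ x1)
  →4  ¬x1 ∧ ¬(T ∧ x1)
  →5  ¬x1 ∧ (¬T ∨ ¬x1)
  →6  ¬x1 ∧ (F ∨ ¬x1)
  →7  ¬x1 ∧ ¬x1
  →8  ¬x1

Answer: YES — reaches normal form ¬x1 in 8 ≤ 11 steps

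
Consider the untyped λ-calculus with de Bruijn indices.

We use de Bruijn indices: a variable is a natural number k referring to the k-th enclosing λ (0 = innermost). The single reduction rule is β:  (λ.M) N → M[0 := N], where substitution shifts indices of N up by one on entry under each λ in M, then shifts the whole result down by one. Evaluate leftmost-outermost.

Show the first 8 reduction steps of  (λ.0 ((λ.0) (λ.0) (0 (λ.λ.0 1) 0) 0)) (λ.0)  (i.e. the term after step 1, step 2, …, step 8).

  start: (λ.0 ((λ.0) (λ.0) (0 (λ.λ.0 1) 0) 0)) (λ.0)
  step 1: (λ.0) ((λ.0) (λ.0) ((λ.0) (λ.λ.0 1) (λ.0)) (λ.0))
  step 2: (λ.0) (λ.0) ((λ.0) (λ.λ.0 1) (λ.0)) (λ.0)
  step 3: (λ.0) ((λ.0) (λ.λ.0 1) (λ.0)) (λ.0)
  step 4: (λ.0) (λ.λ.0 1) (λ.0) (λ.0)
  step 5: (λ.λ.0 1) (λ.0) (λ.0)
  step 6: (λ.0 (λ.0)) (λ.0)
  step 7: (λ.0) (λ.0)
  step 8: λ.0

Answer: after 8 steps: λ.0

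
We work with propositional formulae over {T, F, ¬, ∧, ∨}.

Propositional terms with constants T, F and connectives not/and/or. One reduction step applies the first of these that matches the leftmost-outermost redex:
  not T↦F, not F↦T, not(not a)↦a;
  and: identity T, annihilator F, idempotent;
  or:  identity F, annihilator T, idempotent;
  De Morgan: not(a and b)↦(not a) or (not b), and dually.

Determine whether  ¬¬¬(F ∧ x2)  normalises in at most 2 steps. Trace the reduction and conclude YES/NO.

Answer: NO — after 2 steps the term is ¬F ∨ ¬x2, not yet normal

Working:
  start: ¬¬¬(F ∧ x2)
  →1  ¬(F ∧ x2)
  →2  ¬F ∨ ¬x2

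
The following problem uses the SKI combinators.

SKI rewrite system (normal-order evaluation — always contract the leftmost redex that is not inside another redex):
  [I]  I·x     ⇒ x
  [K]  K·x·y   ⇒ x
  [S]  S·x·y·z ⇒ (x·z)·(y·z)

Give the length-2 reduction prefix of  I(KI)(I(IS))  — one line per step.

Answer: after 2 steps: I

Derivation:
  start: I(KI)(I(IS))
  step 1: KI(I(IS))
  step 2: I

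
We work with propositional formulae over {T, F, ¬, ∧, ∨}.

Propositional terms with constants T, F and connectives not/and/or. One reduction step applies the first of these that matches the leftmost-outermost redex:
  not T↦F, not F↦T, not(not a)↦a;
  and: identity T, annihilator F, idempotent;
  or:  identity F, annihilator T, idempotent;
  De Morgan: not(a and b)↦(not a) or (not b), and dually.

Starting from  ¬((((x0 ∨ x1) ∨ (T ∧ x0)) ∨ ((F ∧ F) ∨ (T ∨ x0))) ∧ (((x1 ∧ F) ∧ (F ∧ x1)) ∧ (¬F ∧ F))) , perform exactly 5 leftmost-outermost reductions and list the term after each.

Answer: after 5 steps: (((¬x0 ∧ ¬x1) ∧ (¬T ∨ ¬x0)) ∧ ¬((F ∧ F) ∨ (T ∨ x0))) ∨ ¬(((x1 ∧ F) ∧ (F ∧ x1)) ∧ (¬F ∧ F))

Derivation:
  start: ¬((((x0 ∨ x1) ∨ (T ∧ x0)) ∨ ((F ∧ F) ∨ (T ∨ x0))) ∧ (((x1 ∧ F) ∧ (F ∧ x1)) ∧ (¬F ∧ F)))
  →1  ¬(((x0 ∨ x1) ∨ (T ∧ x0)) ∨ ((F ∧ F) ∨ (T ∨ x0))) ∨ ¬(((x1 ∧ F) ∧ (F ∧ x1)) ∧ (¬F ∧ F))
  →2  (¬((x0 ∨ x1) ∨ (T ∧ x0)) ∧ ¬((F ∧ F) ∨ (T ∨ x0))) ∨ ¬(((x1 ∧ F) ∧ (F ∧ x1)) ∧ (¬F ∧ F))
  →3  ((¬(x0 ∨ x1) ∧ ¬(T ∧ x0)) ∧ ¬((F ∧ F) ∨ (T ∨ x0))) ∨ ¬(((x1 ∧ F) ∧ (F ∧ x1)) ∧ (¬F ∧ F))
  →4  (((¬x0 ∧ ¬x1) ∧ ¬(T ∧ x0)) ∧ ¬((F ∧ F) ∨ (T ∨ x0))) ∨ ¬(((x1 ∧ F) ∧ (F ∧ x1)) ∧ (¬F ∧ F))
  →5  (((¬x0 ∧ ¬x1) ∧ (¬T ∨ ¬x0)) ∧ ¬((F ∧ F) ∨ (T ∨ x0))) ∨ ¬(((x1 ∧ F) ∧ (F ∧ x1)) ∧ (¬F ∧ F))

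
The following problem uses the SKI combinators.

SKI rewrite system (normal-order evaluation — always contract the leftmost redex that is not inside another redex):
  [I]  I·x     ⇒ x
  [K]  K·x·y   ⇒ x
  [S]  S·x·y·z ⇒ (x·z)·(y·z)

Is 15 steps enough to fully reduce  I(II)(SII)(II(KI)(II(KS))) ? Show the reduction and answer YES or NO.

  start: I(II)(SII)(II(KI)(II(KS)))
  →1  II(SII)(II(KI)(II(KS)))
  →2  I(SII)(II(KI)(II(KS)))
  →3  SII(II(KI)(II(KS)))
  →4  I(II(KI)(II(KS)))(I(II(KI)(II(KS))))
  →5  II(KI)(II(KS))(I(II(KI)(II(KS))))
  →6  I(KI)(II(KS))(I(II(KI)(II(KS))))
  →7  KI(II(KS))(I(II(KI)(II(KS))))
  →8  I(I(II(KI)(II(KS))))
  →9  I(II(KI)(II(KS)))
  →10  II(KI)(II(KS))
  →11  I(KI)(II(KS))
  →12  KI(II(KS))
  →13  I

Answer: YES — reaches normal form I in 13 ≤ 15 steps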